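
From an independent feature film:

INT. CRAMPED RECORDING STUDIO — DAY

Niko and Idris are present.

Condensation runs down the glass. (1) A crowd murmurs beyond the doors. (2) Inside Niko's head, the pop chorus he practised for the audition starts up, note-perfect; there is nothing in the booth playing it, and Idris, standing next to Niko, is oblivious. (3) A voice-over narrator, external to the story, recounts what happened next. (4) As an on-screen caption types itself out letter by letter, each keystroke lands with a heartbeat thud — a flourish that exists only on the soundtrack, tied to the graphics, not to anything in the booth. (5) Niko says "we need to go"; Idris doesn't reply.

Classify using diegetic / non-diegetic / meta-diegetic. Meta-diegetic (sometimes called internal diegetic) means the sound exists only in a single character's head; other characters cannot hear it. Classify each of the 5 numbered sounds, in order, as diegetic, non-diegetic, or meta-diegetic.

(1) is diegetic: a crowd is part of the location's real environment.
(2) is meta-diegetic: remembered music, private to Niko — Idris is oblivious because it isn't in the room.
(3) is non-diegetic: the narrator exists outside the story world, addressing only the audience.
(4) sound married to a title/caption — outside the diegesis by definition → non-diegetic.
(5) spoken by a character present in the story world → diegetic.

diegetic, meta-diegetic, non-diegetic, non-diegetic, diegetic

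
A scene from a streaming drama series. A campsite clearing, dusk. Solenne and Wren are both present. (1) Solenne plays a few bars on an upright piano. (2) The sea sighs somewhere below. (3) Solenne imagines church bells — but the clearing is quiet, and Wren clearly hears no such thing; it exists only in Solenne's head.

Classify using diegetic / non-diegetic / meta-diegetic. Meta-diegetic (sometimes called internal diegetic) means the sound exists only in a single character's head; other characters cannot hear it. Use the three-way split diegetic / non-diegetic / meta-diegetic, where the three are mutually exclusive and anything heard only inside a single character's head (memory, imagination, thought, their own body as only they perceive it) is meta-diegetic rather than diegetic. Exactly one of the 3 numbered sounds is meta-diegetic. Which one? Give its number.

(1) the instrument and the performer are both in the scene → diegetic.
(2) ambient/room sound belonging to the story's physical space → diegetic.
Sound (3): Solenne alone 'hears' it — an imagined sound, not present in the space, so meta-diegetic.
Only (3) is meta-diegetic.

3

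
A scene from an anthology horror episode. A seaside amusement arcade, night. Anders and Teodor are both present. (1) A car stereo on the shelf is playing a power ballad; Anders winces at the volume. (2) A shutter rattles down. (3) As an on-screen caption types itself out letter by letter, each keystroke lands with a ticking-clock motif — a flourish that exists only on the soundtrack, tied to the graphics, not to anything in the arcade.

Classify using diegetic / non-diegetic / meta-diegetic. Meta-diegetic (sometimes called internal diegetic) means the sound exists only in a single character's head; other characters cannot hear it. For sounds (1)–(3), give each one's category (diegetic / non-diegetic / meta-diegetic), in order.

Sound (1): the music comes from an on-screen device that Anders responds to, so diegetic.
(2) is diegetic: the sound comes from a shutter physically present in the location.
(3) sound married to a title/caption — outside the diegesis by definition → non-diegetic.

diegetic, diegetic, non-diegetic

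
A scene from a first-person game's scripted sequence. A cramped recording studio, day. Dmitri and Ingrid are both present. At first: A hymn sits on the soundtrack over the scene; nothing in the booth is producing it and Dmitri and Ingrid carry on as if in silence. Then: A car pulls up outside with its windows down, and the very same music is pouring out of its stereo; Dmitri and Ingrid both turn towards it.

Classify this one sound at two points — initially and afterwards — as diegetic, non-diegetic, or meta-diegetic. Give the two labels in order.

Initially: no in-world source exists and no character can hear it — underscore → non-diegetic.
Afterwards: the car stereo is now a real source in the story world and the characters hear it → diegetic.

non-diegetic, diegetic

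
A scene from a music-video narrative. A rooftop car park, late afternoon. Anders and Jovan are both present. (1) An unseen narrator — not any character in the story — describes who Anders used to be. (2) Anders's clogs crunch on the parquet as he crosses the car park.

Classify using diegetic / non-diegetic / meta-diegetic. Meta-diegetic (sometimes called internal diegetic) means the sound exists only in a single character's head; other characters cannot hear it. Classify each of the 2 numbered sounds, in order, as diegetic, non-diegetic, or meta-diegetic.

Sound (1): external voice-over — not a character, not heard by anyone in the scene, so non-diegetic.
(2) is diegetic: Anders's footsteps are produced in the story world.

non-diegetic, diegetic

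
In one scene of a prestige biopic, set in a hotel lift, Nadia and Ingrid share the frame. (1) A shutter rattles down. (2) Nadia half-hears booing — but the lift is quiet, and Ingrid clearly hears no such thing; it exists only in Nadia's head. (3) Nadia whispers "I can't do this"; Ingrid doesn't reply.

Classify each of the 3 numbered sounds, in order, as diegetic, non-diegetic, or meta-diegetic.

(1) is diegetic: a shutter is a real object/event in the scene's world.
(2) the sound is imagined by Nadia; nothing in the story world is producing it and Ingrid can't hear it → meta-diegetic.
Sound (3): on-screen dialogue — Nadia speaks and Ingrid is there to hear, so diegetic.

diegetic, meta-diegetic, diegetic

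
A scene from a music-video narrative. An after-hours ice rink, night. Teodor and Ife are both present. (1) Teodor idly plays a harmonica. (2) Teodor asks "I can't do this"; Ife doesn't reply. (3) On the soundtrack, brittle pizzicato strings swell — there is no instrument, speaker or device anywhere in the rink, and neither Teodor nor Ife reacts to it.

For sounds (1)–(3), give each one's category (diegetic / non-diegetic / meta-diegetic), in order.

(1) is diegetic: a character is playing a harmonica on screen.
Sound (2): Teodor is a character speaking aloud in the scene, so diegetic.
Sound (3): score with no on-screen or off-screen source; it exists for the audience alone, so non-diegetic.

diegetic, diegetic, non-diegetic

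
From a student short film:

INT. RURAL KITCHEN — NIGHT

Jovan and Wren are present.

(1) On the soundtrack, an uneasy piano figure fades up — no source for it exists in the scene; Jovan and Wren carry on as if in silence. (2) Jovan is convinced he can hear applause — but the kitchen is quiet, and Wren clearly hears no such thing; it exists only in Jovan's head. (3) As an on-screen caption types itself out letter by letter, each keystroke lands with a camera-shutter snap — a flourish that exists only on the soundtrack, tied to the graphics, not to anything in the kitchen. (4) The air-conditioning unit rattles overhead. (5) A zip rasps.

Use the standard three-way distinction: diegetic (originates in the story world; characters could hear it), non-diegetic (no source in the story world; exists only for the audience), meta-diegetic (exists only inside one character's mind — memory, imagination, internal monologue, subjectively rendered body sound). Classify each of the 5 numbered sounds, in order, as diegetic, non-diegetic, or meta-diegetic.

Sound (1): it has no source in the story world and no character can hear it — it's underscore, so non-diegetic.
(2) is meta-diegetic: Jovan alone 'hears' it — an imagined sound, not present in the space.
(3) is non-diegetic: the caption isn't part of the story world, so neither is the sound tied to it.
(4) ambient/room sound belonging to the story's physical space → diegetic.
(5) a zip is a real object/event in the scene's world → diegetic.

non-diegetic, meta-diegetic, non-diegetic, diegetic, diegetic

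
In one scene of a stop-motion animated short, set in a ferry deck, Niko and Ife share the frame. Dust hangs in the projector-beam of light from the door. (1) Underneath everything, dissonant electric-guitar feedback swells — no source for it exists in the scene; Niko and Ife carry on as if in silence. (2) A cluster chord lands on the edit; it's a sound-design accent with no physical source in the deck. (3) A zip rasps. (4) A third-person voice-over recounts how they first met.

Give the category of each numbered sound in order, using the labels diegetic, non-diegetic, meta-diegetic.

non-diegetic, non-diegetic, diegetic, non-diegetic

Sound (1): nothing in the deck produces it and the characters don't hear it — pure soundtrack, so non-diegetic.
(2) it's a sound-design accent with no in-world source; no one in the scene can hear it → non-diegetic.
Sound (3): an in-world source (a zip); characters could hear it, so diegetic.
Sound (4): commentary laid over the scene from outside the fiction, so non-diegetic.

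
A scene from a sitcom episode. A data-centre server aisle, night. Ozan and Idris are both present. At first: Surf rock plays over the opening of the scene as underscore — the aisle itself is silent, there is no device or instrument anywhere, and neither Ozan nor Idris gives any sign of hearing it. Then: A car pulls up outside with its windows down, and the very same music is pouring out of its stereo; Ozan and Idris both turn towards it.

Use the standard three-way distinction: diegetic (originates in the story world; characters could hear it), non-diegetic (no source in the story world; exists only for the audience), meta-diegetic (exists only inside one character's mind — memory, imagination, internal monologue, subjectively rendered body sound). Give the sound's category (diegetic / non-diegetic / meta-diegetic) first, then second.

non-diegetic, diegetic

First: no in-world source exists and no character can hear it — underscore → non-diegetic.
Second: the car stereo is now a real source in the story world and the characters hear it → diegetic.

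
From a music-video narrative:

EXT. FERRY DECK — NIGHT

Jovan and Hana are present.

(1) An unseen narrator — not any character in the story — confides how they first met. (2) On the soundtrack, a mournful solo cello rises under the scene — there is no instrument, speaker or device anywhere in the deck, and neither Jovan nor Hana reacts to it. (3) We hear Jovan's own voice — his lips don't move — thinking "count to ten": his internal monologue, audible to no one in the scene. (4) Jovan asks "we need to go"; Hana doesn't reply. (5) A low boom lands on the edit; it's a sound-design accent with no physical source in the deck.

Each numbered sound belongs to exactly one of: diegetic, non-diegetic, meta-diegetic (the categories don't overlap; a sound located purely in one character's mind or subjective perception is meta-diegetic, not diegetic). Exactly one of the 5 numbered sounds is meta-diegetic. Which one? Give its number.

3

Sound (1): the narrator exists outside the story world, addressing only the audience, so non-diegetic.
Sound (2): it has no source in the story world and no character can hear it — it's underscore, so non-diegetic.
(3) is meta-diegetic: internal monologue — inside Jovan's mind, not spoken into the scene.
Sound (4): spoken by a character present in the story world, so diegetic.
(5) an editorial stinger — it belongs to the cut, not the story world → non-diegetic.
Only (3) is meta-diegetic.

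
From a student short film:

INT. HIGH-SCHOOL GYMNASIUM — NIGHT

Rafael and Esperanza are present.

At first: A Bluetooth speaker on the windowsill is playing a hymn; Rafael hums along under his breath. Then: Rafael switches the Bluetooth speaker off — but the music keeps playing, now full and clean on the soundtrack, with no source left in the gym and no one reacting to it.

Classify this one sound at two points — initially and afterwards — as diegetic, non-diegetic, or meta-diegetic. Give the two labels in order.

diegetic, non-diegetic

Initially: a Bluetooth speaker is a real in-scene source and Rafael reacts to it → diegetic.
Afterwards: there is no longer any in-world source and no one can hear it — it has become underscore → non-diegetic.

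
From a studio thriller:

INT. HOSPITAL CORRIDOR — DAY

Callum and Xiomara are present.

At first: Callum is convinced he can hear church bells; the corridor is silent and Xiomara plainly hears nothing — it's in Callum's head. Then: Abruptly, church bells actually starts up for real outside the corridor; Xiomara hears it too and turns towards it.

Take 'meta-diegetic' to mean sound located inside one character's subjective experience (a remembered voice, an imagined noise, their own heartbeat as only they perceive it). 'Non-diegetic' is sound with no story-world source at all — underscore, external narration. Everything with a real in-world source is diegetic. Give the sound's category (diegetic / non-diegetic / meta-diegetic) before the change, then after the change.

meta-diegetic, diegetic

Before the change: only Callum 'hears' it — imagined, in his mind → meta-diegetic.
After the change: now there's a real external source and Xiomara hears it too — in the story world → diegetic.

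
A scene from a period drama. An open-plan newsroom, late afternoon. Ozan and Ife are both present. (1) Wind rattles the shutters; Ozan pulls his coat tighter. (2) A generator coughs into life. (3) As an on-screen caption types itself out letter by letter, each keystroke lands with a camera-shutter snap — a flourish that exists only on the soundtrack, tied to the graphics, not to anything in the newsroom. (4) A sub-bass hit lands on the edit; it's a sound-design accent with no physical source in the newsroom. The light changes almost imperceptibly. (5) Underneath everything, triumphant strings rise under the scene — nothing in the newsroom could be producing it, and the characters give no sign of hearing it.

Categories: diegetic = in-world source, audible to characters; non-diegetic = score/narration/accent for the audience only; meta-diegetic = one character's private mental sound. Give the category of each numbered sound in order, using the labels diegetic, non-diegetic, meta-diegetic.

diegetic, diegetic, non-diegetic, non-diegetic, non-diegetic

(1) it's the actual ambient sound of the location → diegetic.
(2) is diegetic: a generator is a real object/event in the scene's world.
(3) is non-diegetic: it accompanies on-screen graphics, not anything inside the story world.
Sound (4): an editorial stinger — it belongs to the cut, not the story world, so non-diegetic.
Sound (5): nothing in the newsroom produces it and the characters don't hear it — pure soundtrack, so non-diegetic.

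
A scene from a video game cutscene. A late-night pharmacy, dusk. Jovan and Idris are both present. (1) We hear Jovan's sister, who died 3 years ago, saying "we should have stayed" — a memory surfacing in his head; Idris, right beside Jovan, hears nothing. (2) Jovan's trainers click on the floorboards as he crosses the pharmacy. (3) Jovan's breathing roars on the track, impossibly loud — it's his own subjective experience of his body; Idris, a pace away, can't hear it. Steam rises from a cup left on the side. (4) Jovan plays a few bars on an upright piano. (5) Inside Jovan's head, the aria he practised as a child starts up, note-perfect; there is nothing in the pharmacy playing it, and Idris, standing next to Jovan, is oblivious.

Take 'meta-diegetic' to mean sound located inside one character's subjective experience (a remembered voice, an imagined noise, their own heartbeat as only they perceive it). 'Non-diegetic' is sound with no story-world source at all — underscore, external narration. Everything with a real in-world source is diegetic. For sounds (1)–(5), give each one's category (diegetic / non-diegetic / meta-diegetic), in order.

(1) it's Jovan's recollection rendered as sound; the other character can't hear it → meta-diegetic.
(2) a character's body making contact with the set — an in-world sound → diegetic.
Sound (3): it's Jovan's internal bodily sensation rendered as sound; only Jovan 'hears' it, so meta-diegetic.
(4) Jovan is producing the music live, in the story world → diegetic.
(5) remembered music, private to Jovan — Idris is oblivious because it isn't in the room → meta-diegetic.

meta-diegetic, diegetic, meta-diegetic, diegetic, meta-diegetic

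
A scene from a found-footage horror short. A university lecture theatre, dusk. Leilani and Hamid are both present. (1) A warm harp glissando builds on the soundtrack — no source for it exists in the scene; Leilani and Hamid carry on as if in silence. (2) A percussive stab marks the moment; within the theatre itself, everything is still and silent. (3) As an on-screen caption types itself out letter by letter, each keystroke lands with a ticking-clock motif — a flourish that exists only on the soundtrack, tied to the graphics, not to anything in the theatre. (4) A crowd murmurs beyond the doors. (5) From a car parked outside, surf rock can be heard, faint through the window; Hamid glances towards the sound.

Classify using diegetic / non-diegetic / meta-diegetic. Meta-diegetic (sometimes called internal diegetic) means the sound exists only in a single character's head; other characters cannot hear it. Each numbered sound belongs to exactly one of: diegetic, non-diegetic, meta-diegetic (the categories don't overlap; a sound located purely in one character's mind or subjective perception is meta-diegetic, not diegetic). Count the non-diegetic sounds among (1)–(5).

Sound (1): it has no source in the story world and no character can hear it — it's underscore, so non-diegetic.
(2) is non-diegetic: nothing in the scene produces it; it's an accent added for the audience.
(3) is non-diegetic: it accompanies on-screen graphics, not anything inside the story world.
(4) is diegetic: it's the actual ambient sound of the location.
(5) off-screen diegetic: the source is out of frame but still in the story's space → diegetic.
So 3 of the 5 are non-diegetic: (1), (2), (3).

3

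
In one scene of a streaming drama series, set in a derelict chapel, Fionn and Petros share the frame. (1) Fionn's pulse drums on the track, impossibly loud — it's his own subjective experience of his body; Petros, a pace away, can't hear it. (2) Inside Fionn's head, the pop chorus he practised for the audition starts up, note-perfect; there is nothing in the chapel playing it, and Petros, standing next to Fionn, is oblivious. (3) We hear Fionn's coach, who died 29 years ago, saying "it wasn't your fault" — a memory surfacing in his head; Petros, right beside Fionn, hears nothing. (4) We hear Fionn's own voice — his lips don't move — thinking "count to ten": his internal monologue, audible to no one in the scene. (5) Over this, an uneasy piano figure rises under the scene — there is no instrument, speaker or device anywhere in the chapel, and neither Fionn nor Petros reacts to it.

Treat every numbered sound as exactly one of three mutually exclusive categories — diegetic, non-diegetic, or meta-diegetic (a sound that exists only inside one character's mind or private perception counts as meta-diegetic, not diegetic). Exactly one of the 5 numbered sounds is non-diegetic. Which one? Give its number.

(1) is meta-diegetic: it's Fionn's internal bodily sensation rendered as sound; only Fionn 'hears' it.
(2) it lives in Fionn's subjectivity, not in the chapel → meta-diegetic.
Sound (3): the voice is a memory playing only inside Fionn's mind; Petros can't hear it, so meta-diegetic.
(4) internal monologue — inside Fionn's mind, not spoken into the scene → meta-diegetic.
(5) it has no source in the story world and no character can hear it — it's underscore → non-diegetic.
Only (5) is non-diegetic.

5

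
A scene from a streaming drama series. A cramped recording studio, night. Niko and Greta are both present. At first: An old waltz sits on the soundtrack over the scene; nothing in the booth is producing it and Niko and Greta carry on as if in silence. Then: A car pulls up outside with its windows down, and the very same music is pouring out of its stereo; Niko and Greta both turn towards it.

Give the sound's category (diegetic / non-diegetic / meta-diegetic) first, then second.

First: no in-world source exists and no character can hear it — underscore → non-diegetic.
Second: the car stereo is now a real source in the story world and the characters hear it → diegetic.

non-diegetic, diegetic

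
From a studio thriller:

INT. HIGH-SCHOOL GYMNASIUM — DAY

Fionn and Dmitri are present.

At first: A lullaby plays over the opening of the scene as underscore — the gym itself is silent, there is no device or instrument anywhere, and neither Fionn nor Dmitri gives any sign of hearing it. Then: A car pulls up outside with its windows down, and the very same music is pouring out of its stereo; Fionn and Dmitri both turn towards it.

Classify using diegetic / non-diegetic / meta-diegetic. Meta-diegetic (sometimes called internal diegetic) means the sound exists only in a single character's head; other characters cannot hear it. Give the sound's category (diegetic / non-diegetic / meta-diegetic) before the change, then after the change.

non-diegetic, diegetic

Before the change: no in-world source exists and no character can hear it — underscore → non-diegetic.
After the change: the car stereo is now a real source in the story world and the characters hear it → diegetic.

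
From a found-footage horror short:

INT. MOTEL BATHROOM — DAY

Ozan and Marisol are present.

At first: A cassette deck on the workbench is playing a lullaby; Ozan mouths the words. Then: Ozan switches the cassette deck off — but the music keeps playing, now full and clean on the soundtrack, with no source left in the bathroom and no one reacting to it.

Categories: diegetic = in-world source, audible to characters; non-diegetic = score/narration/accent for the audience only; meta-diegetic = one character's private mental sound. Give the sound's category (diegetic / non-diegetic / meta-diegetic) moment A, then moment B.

diegetic, non-diegetic

Moment A: a cassette deck is a real in-scene source and Ozan reacts to it → diegetic.
Moment B: there is no longer any in-world source and no one can hear it — it has become underscore → non-diegetic.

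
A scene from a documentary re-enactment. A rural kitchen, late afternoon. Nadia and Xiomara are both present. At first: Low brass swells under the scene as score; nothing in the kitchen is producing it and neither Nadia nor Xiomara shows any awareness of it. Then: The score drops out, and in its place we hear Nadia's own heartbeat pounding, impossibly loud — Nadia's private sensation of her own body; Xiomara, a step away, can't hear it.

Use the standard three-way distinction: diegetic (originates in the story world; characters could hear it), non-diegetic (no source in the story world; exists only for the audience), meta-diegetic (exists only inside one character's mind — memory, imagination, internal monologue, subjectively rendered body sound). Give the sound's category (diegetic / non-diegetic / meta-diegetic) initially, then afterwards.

non-diegetic, meta-diegetic

Initially: underscore with no in-world source, inaudible to the characters → non-diegetic.
Afterwards: the body sound is Nadia's subjective perception alone — Xiomara can't hear it → meta-diegetic.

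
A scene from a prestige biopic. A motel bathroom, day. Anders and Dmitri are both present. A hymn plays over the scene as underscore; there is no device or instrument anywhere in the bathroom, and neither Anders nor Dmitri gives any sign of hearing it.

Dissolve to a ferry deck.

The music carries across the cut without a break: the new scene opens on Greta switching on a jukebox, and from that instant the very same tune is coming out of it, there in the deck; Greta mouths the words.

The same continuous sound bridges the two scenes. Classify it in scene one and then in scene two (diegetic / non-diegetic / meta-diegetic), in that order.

non-diegetic, diegetic

Scene one: there's no in-world source anywhere and no character hears it — underscore for the audience only → non-diegetic.
Scene two: once Greta turns on a jukebox, the music has a real source in the story world and Greta reacts to it → diegetic.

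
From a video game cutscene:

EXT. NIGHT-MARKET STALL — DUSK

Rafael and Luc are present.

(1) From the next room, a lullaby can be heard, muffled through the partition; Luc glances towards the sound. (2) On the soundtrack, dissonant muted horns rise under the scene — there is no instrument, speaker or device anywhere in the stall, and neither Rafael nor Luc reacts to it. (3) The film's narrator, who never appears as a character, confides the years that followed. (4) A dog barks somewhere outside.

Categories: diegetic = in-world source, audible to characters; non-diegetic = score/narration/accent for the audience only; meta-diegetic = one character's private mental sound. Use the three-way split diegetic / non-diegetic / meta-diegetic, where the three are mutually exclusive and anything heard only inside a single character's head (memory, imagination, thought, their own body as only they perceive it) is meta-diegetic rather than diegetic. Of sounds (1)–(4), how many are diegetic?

Sound (1): off-screen diegetic: the source is out of frame but still in the story's space, so diegetic.
(2) it has no source in the story world and no character can hear it — it's underscore → non-diegetic.
(3) is non-diegetic: commentary laid over the scene from outside the fiction.
(4) is diegetic: the sound comes from a dog physically present in the location.
So 2 of the 4 are diegetic: (1), (4).

2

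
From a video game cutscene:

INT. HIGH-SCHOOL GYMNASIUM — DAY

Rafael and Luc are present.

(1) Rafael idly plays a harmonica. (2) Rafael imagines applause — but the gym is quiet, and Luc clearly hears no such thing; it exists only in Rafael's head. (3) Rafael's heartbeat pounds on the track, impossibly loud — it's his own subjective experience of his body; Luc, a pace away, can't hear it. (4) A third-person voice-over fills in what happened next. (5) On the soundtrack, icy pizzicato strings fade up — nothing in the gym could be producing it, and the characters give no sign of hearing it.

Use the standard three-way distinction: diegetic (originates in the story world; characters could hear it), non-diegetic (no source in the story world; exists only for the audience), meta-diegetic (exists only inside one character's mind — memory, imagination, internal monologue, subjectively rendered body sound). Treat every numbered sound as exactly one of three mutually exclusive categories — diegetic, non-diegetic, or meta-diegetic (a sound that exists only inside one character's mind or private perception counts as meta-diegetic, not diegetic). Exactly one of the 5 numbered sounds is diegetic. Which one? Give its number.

(1) is diegetic: the instrument and the performer are both in the scene.
Sound (2): subjective to Rafael: the gym is silent and Luc hears nothing, so meta-diegetic.
Sound (3): it's Rafael's internal bodily sensation rendered as sound; only Rafael 'hears' it, so meta-diegetic.
Sound (4): the narrator exists outside the story world, addressing only the audience, so non-diegetic.
(5) is non-diegetic: nothing in the gym produces it and the characters don't hear it — pure soundtrack.
Only (1) is diegetic.

1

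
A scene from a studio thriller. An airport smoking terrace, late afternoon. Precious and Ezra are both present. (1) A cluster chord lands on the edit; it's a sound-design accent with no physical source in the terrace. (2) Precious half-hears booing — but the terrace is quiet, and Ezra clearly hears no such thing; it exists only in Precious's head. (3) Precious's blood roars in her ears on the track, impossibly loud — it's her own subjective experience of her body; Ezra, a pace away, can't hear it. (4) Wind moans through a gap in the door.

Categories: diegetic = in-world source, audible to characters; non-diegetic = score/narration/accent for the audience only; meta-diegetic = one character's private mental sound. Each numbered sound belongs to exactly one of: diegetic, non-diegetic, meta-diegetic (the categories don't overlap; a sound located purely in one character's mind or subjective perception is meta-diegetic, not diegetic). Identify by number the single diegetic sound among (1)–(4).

(1) is non-diegetic: nothing in the scene produces it; it's an accent added for the audience.
Sound (2): Precious alone 'hears' it — an imagined sound, not present in the space, so meta-diegetic.
(3) is meta-diegetic: a subjective body sound — Precious's private perception, inaudible to Ezra.
Sound (4): it's the actual ambient sound of the location, so diegetic.
Only (4) is diegetic.

4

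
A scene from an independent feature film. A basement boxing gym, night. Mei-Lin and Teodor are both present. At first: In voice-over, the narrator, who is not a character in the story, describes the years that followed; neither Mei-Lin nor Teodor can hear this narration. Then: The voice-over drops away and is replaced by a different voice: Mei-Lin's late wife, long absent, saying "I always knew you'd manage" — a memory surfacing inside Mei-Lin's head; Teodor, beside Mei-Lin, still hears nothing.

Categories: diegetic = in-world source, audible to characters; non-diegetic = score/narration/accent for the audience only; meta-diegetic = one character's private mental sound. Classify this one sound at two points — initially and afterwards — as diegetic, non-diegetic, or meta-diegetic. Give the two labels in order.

Initially: the external narrator addresses only the audience — outside the story world → non-diegetic.
Afterwards: the replacement voice is a memory inside Mei-Lin's mind specifically → meta-diegetic.

non-diegetic, meta-diegetic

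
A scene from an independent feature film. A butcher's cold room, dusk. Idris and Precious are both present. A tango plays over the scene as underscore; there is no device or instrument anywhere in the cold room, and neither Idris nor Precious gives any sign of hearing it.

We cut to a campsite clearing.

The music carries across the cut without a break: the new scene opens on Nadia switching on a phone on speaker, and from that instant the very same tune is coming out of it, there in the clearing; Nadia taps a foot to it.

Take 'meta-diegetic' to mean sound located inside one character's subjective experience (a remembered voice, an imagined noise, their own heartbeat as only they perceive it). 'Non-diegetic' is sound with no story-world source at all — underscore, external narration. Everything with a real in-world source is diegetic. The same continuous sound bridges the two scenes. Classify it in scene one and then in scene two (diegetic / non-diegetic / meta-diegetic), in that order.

Scene one: there's no in-world source anywhere and no character hears it — underscore for the audience only → non-diegetic.
Scene two: once Nadia turns on a phone on speaker, the music has a real source in the story world and Nadia reacts to it → diegetic.

non-diegetic, diegetic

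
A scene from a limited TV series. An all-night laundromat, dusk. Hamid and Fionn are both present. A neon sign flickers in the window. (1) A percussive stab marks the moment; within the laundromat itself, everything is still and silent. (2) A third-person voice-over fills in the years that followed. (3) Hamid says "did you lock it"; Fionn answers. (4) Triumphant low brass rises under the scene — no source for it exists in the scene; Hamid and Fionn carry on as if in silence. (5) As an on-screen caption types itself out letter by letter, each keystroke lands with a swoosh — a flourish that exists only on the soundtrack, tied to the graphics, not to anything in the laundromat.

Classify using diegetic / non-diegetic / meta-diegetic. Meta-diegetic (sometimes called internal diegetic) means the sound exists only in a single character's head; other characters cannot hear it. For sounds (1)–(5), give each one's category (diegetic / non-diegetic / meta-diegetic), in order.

Sound (1): it's a sound-design accent with no in-world source; no one in the scene can hear it, so non-diegetic.
(2) external voice-over — not a character, not heard by anyone in the scene → non-diegetic.
(3) Hamid is a character speaking aloud in the scene → diegetic.
(4) score with no on-screen or off-screen source; it exists for the audience alone → non-diegetic.
(5) sound married to a title/caption — outside the diegesis by definition → non-diegetic.

non-diegetic, non-diegetic, diegetic, non-diegetic, non-diegetic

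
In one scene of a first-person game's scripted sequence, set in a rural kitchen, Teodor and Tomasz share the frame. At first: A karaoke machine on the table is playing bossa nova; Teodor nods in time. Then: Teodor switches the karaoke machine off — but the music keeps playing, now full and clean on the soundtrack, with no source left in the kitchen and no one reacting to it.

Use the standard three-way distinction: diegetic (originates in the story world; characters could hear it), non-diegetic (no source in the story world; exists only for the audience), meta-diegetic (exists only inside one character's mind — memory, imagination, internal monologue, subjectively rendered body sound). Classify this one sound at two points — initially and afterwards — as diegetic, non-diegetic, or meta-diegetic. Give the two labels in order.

Initially: a karaoke machine is a real in-scene source and Teodor reacts to it → diegetic.
Afterwards: there is no longer any in-world source and no one can hear it — it has become underscore → non-diegetic.

diegetic, non-diegetic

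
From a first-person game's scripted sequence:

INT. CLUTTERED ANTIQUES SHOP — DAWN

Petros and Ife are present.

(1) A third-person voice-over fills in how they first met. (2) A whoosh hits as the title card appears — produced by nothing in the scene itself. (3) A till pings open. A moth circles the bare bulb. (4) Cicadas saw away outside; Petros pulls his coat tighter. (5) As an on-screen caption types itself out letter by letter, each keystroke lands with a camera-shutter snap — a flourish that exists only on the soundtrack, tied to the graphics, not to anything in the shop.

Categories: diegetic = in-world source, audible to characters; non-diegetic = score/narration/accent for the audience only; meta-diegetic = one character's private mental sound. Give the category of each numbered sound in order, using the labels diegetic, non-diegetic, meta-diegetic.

non-diegetic, non-diegetic, diegetic, diegetic, non-diegetic

Sound (1): commentary laid over the scene from outside the fiction, so non-diegetic.
(2) an editorial stinger — it belongs to the cut, not the story world → non-diegetic.
Sound (3): an in-world source (a till); characters could hear it, so diegetic.
Sound (4): ambient/room sound belonging to the story's physical space, so diegetic.
(5) it accompanies on-screen graphics, not anything inside the story world → non-diegetic.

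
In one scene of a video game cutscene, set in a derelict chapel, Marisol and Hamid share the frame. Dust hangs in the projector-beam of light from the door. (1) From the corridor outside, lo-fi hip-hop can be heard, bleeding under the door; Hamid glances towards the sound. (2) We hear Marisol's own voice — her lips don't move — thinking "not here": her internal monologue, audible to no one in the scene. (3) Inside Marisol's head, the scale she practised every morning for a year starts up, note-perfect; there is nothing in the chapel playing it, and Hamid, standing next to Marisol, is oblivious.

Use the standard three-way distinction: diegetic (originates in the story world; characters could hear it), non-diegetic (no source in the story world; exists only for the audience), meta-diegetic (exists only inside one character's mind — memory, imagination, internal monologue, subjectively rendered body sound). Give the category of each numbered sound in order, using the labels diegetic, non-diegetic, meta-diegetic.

diegetic, meta-diegetic, meta-diegetic

(1) it's coming from the corridor outside — a location within the story world — and Hamid reacts → diegetic.
Sound (2): Marisol's thought-voice: a private mental sound no other character can hear, so meta-diegetic.
(3) is meta-diegetic: it lives in Marisol's subjectivity, not in the chapel.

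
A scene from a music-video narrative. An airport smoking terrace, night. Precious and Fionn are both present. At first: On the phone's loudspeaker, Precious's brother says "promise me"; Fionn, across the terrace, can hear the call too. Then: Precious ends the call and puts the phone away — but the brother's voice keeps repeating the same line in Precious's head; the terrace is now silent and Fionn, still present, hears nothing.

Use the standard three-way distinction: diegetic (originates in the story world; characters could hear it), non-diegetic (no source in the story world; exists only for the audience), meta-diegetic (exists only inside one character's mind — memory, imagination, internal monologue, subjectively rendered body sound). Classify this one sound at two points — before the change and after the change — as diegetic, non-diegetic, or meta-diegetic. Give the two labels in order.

Before the change: the loudspeaker is an in-world source; both Precious and Fionn hear the call → diegetic.
After the change: with the phone off, the voice continues only as Precious's private mental replay — Fionn can't hear it → meta-diegetic.

diegetic, meta-diegetic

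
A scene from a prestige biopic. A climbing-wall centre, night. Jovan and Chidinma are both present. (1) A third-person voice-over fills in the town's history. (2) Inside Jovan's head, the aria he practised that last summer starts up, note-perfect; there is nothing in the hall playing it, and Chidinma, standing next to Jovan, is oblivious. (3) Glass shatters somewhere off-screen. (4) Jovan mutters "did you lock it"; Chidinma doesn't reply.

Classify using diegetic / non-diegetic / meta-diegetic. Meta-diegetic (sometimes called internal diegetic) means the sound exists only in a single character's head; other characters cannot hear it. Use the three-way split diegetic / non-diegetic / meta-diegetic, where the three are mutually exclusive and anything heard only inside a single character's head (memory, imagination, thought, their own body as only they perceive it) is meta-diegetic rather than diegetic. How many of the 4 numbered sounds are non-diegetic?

Sound (1): commentary laid over the scene from outside the fiction, so non-diegetic.
(2) it lives in Jovan's subjectivity, not in the hall → meta-diegetic.
Sound (3): glass is a real object/event in the scene's world, so diegetic.
(4) is diegetic: Jovan is a character speaking aloud in the scene.
Non-diegetic: (1) — that's 1.

1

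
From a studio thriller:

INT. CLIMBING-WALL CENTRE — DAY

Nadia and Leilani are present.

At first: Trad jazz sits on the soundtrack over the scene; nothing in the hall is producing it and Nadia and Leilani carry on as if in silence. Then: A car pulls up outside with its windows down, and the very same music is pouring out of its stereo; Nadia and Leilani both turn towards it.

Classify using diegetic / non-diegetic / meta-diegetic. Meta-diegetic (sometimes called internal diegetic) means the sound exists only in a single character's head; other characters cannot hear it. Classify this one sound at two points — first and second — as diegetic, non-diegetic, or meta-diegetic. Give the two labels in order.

First: no in-world source exists and no character can hear it — underscore → non-diegetic.
Second: the car stereo is now a real source in the story world and the characters hear it → diegetic.

non-diegetic, diegetic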